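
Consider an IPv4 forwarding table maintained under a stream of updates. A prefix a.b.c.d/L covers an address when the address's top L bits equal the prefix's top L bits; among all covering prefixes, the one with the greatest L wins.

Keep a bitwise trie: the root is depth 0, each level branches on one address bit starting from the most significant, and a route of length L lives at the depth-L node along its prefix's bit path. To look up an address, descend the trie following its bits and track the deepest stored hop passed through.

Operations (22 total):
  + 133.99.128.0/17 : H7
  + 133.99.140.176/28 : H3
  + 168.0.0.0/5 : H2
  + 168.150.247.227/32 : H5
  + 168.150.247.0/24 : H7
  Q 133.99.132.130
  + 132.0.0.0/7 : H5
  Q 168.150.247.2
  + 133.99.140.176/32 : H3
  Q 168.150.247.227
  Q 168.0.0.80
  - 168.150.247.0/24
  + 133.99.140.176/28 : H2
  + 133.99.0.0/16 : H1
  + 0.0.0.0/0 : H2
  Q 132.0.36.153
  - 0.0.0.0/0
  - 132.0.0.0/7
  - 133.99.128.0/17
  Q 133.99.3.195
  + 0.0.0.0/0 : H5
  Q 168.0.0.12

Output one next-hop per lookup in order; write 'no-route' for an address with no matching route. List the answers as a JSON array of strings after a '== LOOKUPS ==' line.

Process each operation:
  + 133.99.128.0/17 (H7) depth=17
  + 133.99.140.176/28 (H3) depth=28
  + 168.0.0.0/5 (H2) depth=5
  + 168.150.247.227/32 (H5) depth=32
  + 168.150.247.0/24 (H7) depth=24
  Q 133.99.132.130: descend 10000101011000111000 ; hops seen [H7] ; pick H7
  + 132.0.0.0/7 (H5) depth=7
  Q 168.150.247.2: descend 101010001001011011110111 ; hops seen [H2,H7] ; pick H7
  + 133.99.140.176/32 (H3) depth=32
  Q 168.150.247.227: descend 10101000100101101111011111100011 ; hops seen [H2,H7,H5] ; pick H5
  Q 168.0.0.80: descend 10101000 ; hops seen [H2] ; pick H2
  del 168.150.247.0/24 (clear depth 24)
  + 133.99.140.176/28 (H2) depth=28
  + 133.99.0.0/16 (H1) depth=16
  + 0.0.0.0/0 (H2) depth=0
  Q 132.0.36.153: descend 1000010 ; hops seen [H2,H5] ; pick H5
  del 0.0.0.0/0 (clear depth 0)
  del 132.0.0.0/7 (clear depth 7)
  del 133.99.128.0/17 (clear depth 17)
  Q 133.99.3.195: descend 1000010101100011 ; hops seen [H1] ; pick H1
  + 0.0.0.0/0 (H5) depth=0
  Q 168.0.0.12: descend 10101000 ; hops seen [H5,H2] ; pick H2

== LOOKUPS ==
["H7","H7","H5","H2","H5","H1","H2"]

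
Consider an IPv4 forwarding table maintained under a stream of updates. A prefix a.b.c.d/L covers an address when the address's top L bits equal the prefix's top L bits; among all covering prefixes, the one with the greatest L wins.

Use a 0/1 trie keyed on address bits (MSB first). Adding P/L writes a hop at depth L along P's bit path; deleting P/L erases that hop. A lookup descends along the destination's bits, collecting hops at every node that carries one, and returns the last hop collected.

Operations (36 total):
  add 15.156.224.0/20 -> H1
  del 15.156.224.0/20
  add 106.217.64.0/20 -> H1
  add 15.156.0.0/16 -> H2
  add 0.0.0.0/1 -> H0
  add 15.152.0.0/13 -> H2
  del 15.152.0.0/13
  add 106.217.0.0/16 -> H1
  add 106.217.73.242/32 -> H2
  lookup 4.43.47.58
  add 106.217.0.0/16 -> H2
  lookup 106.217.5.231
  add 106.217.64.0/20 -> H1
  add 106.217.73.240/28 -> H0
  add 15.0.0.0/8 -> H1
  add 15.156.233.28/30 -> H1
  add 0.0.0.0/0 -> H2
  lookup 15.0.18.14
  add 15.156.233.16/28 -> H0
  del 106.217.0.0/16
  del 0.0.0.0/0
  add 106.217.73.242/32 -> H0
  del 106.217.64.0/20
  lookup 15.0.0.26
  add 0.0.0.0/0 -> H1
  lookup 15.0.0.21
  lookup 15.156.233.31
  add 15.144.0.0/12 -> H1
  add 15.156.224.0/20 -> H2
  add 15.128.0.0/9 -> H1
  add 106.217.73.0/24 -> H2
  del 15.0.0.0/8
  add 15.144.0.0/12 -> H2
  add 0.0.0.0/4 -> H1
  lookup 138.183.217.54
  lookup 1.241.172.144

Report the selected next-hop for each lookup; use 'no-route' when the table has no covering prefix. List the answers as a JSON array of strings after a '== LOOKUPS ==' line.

Process each operation:
  + 15.156.224.0/20 (H1) depth=20
  - 15.156.224.0/20 clear@20
  + 106.217.64.0/20 (H1) depth=20
  + 15.156.0.0/16 (H2) depth=16
  + 0.0.0.0/1 (H0) depth=1
  + 15.152.0.0/13 (H2) depth=13
  - 15.152.0.0/13 clear@13
  + 106.217.0.0/16 (H1) depth=16
  + 106.217.73.242/32 (H2) depth=32
  Q 4.43.47.58: descend 0000 ; hops seen [H0] ; pick H0
  + 106.217.0.0/16 (H2) depth=16
  Q 106.217.5.231: descend 01101010110110010 ; hops seen [H0,H2] ; pick H2
  + 106.217.64.0/20 (H1) depth=20
  + 106.217.73.240/28 (H0) depth=28
  + 15.0.0.0/8 (H1) depth=8
  + 15.156.233.28/30 (H1) depth=30
  + 0.0.0.0/0 (H2) depth=0
  Q 15.0.18.14: descend 00001111 ; hops seen [H2,H0,H1] ; pick H1
  + 15.156.233.16/28 (H0) depth=28
  - 106.217.0.0/16 clear@16
  - 0.0.0.0/0 clear@0
  + 106.217.73.242/32 (H0) depth=32
  - 106.217.64.0/20 clear@20
  Q 15.0.0.26: descend 00001111 ; hops seen [H0,H1] ; pick H1
  + 0.0.0.0/0 (H1) depth=0
  Q 15.0.0.21: descend 00001111 ; hops seen [H1,H0,H1] ; pick H1
  Q 15.156.233.31: descend 000011111001110011101001000111 ; hops seen [H1,H0,H1,H2,H0,H1] ; pick H1
  + 15.144.0.0/12 (H1) depth=12
  + 15.156.224.0/20 (H2) depth=20
  + 15.128.0.0/9 (H1) depth=9
  + 106.217.73.0/24 (H2) depth=24
  - 15.0.0.0/8 clear@8
  + 15.144.0.0/12 (H2) depth=12
  + 0.0.0.0/4 (H1) depth=4
  Q 138.183.217.54: descend ε ; hops seen [H1] ; pick H1
  Q 1.241.172.144: descend 0000 ; hops seen [H1,H0,H1] ; pick H1

== LOOKUPS ==
["H0","H2","H1","H1","H1","H1","H1","H1"]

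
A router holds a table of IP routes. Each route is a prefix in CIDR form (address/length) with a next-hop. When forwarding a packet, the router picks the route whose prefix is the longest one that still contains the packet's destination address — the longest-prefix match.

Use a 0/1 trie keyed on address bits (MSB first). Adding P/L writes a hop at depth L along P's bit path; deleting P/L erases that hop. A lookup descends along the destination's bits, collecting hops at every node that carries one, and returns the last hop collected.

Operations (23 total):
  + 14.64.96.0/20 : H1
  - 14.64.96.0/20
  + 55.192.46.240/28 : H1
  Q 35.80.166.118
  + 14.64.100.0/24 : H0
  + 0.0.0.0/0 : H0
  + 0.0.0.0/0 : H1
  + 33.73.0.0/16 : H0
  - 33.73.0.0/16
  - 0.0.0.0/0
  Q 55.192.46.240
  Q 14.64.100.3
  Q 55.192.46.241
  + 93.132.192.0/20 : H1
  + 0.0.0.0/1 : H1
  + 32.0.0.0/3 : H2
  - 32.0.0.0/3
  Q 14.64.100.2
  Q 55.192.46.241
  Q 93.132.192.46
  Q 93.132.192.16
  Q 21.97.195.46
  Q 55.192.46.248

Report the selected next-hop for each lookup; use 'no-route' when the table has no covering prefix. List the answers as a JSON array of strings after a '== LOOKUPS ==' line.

Trace:
  add 14.64.96.0/20 -> H1 at depth 20
  del 14.64.96.0/20 (clear depth 20)
  add 55.192.46.240/28 -> H1 at depth 28
  ? 35.80.166.118  path d0:-→d1:-→d2:-→d3:-  best=no-route
  add 14.64.100.0/24 -> H0 at depth 24
  add 0.0.0.0/0 -> H0 at depth 0
  add 0.0.0.0/0 -> H1 at depth 0
  add 33.73.0.0/16 -> H0 at depth 16
  del 33.73.0.0/16 (clear depth 16)
  del 0.0.0.0/0 (clear depth 0)
  ? 55.192.46.240  path d0:-→d1:-→d2:-→d3:-→d4:-→d5:-→d6:-→d7:-→d8:-→d9:-→d10:-→d11:-→d12:-→d13:-→d14:-→d15:-→d16:-→d17:-→d18:-→d19:-→d20:-→d21:-→d22:-→d23:-→d24:-→d25:-→d26:-→d27:-→d28:H1  best=H1
  ? 14.64.100.3  path d0:-→d1:-→d2:-→d3:-→d4:-→d5:-→d6:-→d7:-→d8:-→d9:-→d10:-→d11:-→d12:-→d13:-→d14:-→d15:-→d16:-→d17:-→d18:-→d19:-→d20:-→d21:-→d22:-→d23:-→d24:H0  best=H0
  ? 55.192.46.241  path d0:-→d1:-→d2:-→d3:-→d4:-→d5:-→d6:-→d7:-→d8:-→d9:-→d10:-→d11:-→d12:-→d13:-→d14:-→d15:-→d16:-→d17:-→d18:-→d19:-→d20:-→d21:-→d22:-→d23:-→d24:-→d25:-→d26:-→d27:-→d28:H1  best=H1
  add 93.132.192.0/20 -> H1 at depth 20
  add 0.0.0.0/1 -> H1 at depth 1
  add 32.0.0.0/3 -> H2 at depth 3
  del 32.0.0.0/3 (clear depth 3)
  ? 14.64.100.2  path d0:-→d1:H1→d2:-→d3:-→d4:-→d5:-→d6:-→d7:-→d8:-→d9:-→d10:-→d11:-→d12:-→d13:-→d14:-→d15:-→d16:-→d17:-→d18:-→d19:-→d20:-→d21:-→d22:-→d23:-→d24:H0  best=H0
  ? 55.192.46.241  path d0:-→d1:H1→d2:-→d3:-→d4:-→d5:-→d6:-→d7:-→d8:-→d9:-→d10:-→d11:-→d12:-→d13:-→d14:-→d15:-→d16:-→d17:-→d18:-→d19:-→d20:-→d21:-→d22:-→d23:-→d24:-→d25:-→d26:-→d27:-→d28:H1  best=H1
  ? 93.132.192.46  path d0:-→d1:H1→d2:-→d3:-→d4:-→d5:-→d6:-→d7:-→d8:-→d9:-→d10:-→d11:-→d12:-→d13:-→d14:-→d15:-→d16:-→d17:-→d18:-→d19:-→d20:H1  best=H1
  ? 93.132.192.16  path d0:-→d1:H1→d2:-→d3:-→d4:-→d5:-→d6:-→d7:-→d8:-→d9:-→d10:-→d11:-→d12:-→d13:-→d14:-→d15:-→d16:-→d17:-→d18:-→d19:-→d20:H1  best=H1
  ? 21.97.195.46  path d0:-→d1:H1→d2:-→d3:-  best=H1
  ? 55.192.46.248  path d0:-→d1:H1→d2:-→d3:-→d4:-→d5:-→d6:-→d7:-→d8:-→d9:-→d10:-→d11:-→d12:-→d13:-→d14:-→d15:-→d16:-→d17:-→d18:-→d19:-→d20:-→d21:-→d22:-→d23:-→d24:-→d25:-→d26:-→d27:-→d28:H1  best=H1

== LOOKUPS ==
["no-route","H1","H0","H1","H0","H1","H1","H1","H1","H1"]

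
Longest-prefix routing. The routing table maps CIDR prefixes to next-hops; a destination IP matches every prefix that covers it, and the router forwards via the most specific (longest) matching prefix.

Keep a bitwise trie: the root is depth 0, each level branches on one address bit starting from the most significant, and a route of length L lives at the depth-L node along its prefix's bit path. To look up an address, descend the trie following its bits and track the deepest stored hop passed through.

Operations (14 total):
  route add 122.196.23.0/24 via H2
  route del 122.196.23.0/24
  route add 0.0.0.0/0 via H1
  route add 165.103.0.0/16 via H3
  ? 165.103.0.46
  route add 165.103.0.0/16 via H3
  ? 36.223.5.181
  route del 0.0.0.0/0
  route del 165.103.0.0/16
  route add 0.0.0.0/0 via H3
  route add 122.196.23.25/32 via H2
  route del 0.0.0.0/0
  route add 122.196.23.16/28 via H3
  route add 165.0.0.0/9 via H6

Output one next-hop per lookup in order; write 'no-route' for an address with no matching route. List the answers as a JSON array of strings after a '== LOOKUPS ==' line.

Trace:
  + 122.196.23.0/24 (H2) depth=24
  del 122.196.23.0/24 (clear depth 24)
  + 0.0.0.0/0 (H1) depth=0
  + 165.103.0.0/16 (H3) depth=16
  ? 165.103.0.46  path d0:H1→d1:-→d2:-→d3:-→d4:-→d5:-→d6:-→d7:-→d8:-→d9:-→d10:-→d11:-→d12:-→d13:-→d14:-→d15:-→d16:H3  best=H3
  + 165.103.0.0/16 (H3) depth=16
  ? 36.223.5.181  path d0:H1→d1:-  best=H1
  del 0.0.0.0/0 (clear depth 0)
  del 165.103.0.0/16 (clear depth 16)
  + 0.0.0.0/0 (H3) depth=0
  + 122.196.23.25/32 (H2) depth=32
  del 0.0.0.0/0 (clear depth 0)
  + 122.196.23.16/28 (H3) depth=28
  + 165.0.0.0/9 (H6) depth=9

== LOOKUPS ==
["H3","H1"]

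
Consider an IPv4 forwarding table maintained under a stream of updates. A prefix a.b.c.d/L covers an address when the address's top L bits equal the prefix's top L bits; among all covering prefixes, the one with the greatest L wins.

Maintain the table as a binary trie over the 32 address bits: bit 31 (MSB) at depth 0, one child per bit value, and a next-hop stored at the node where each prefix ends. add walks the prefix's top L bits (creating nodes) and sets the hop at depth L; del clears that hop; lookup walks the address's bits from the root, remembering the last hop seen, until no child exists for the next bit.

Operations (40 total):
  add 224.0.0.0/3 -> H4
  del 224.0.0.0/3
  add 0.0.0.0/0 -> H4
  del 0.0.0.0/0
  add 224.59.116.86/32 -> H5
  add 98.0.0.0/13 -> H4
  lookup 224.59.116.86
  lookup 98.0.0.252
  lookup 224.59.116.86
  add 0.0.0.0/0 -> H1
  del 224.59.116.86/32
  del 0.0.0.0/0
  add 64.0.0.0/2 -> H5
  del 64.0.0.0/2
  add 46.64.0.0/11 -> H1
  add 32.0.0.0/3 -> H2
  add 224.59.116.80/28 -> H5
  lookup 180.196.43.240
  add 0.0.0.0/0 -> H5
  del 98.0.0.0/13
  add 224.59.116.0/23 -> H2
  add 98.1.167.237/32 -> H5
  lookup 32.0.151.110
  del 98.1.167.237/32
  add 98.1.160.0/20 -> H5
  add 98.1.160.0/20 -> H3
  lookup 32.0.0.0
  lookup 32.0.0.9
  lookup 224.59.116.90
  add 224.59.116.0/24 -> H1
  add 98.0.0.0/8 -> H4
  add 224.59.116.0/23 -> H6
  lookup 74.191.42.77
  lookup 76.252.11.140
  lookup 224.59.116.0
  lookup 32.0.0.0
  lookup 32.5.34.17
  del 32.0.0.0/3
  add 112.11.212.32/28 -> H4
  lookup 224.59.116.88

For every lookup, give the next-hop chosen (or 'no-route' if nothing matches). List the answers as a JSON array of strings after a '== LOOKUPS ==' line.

Process each operation:
  add 224.0.0.0/3 -> H4 at depth 3
  - 224.0.0.0/3 clear@3
  add 0.0.0.0/0 -> H4 at depth 0
  - 0.0.0.0/0 clear@0
  add 224.59.116.86/32 -> H5 at depth 32
  add 98.0.0.0/13 -> H4 at depth 13
  lookup 224.59.116.86: bits 11100000001110110111010001010110 walk d0:-→d1:-→d2:-→d3:-→d4:-→d5:-→d6:-→d7:-→d8:-→d9:-→d10:-→d11:-→d12:-→d13:-→d14:-→d15:-→d16:-→d17:-→d18:-→d19:-→d20:-→d21:-→d22:-→d23:-→d24:-→d25:-→d26:-→d27:-→d28:-→d29:-→d30:-→d31:-→d32:H5 -> H5
  lookup 98.0.0.252: bits 0110001000000 walk d0:-→d1:-→d2:-→d3:-→d4:-→d5:-→d6:-→d7:-→d8:-→d9:-→d10:-→d11:-→d12:-→d13:H4 -> H4
  lookup 224.59.116.86: bits 11100000001110110111010001010110 walk d0:-→d1:-→d2:-→d3:-→d4:-→d5:-→d6:-→d7:-→d8:-→d9:-→d10:-→d11:-→d12:-→d13:-→d14:-→d15:-→d16:-→d17:-→d18:-→d19:-→d20:-→d21:-→d22:-→d23:-→d24:-→d25:-→d26:-→d27:-→d28:-→d29:-→d30:-→d31:-→d32:H5 -> H5
  add 0.0.0.0/0 -> H1 at depth 0
  - 224.59.116.86/32 clear@32
  - 0.0.0.0/0 clear@0
  add 64.0.0.0/2 -> H5 at depth 2
  - 64.0.0.0/2 clear@2
  add 46.64.0.0/11 -> H1 at depth 11
  add 32.0.0.0/3 -> H2 at depth 3
  add 224.59.116.80/28 -> H5 at depth 28
  lookup 180.196.43.240: bits 1 walk d0:-→d1:- -> no-route
  add 0.0.0.0/0 -> H5 at depth 0
  - 98.0.0.0/13 clear@13
  add 224.59.116.0/23 -> H2 at depth 23
  add 98.1.167.237/32 -> H5 at depth 32
  lookup 32.0.151.110: bits 0010 walk d0:H5→d1:-→d2:-→d3:H2→d4:- -> H2
  - 98.1.167.237/32 clear@32
  add 98.1.160.0/20 -> H5 at depth 20
  add 98.1.160.0/20 -> H3 at depth 20
  lookup 32.0.0.0: bits 0010 walk d0:H5→d1:-→d2:-→d3:H2→d4:- -> H2
  lookup 32.0.0.9: bits 0010 walk d0:H5→d1:-→d2:-→d3:H2→d4:- -> H2
  lookup 224.59.116.90: bits 1110000000111011011101000101 walk d0:H5→d1:-→d2:-→d3:-→d4:-→d5:-→d6:-→d7:-→d8:-→d9:-→d10:-→d11:-→d12:-→d13:-→d14:-→d15:-→d16:-→d17:-→d18:-→d19:-→d20:-→d21:-→d22:-→d23:H2→d24:-→d25:-→d26:-→d27:-→d28:H5 -> H5
  add 224.59.116.0/24 -> H1 at depth 24
  add 98.0.0.0/8 -> H4 at depth 8
  add 224.59.116.0/23 -> H6 at depth 23
  lookup 74.191.42.77: bits 01 walk d0:H5→d1:-→d2:- -> H5
  lookup 76.252.11.140: bits 01 walk d0:H5→d1:-→d2:- -> H5
  lookup 224.59.116.0: bits 1110000000111011011101000 walk d0:H5→d1:-→d2:-→d3:-→d4:-→d5:-→d6:-→d7:-→d8:-→d9:-→d10:-→d11:-→d12:-→d13:-→d14:-→d15:-→d16:-→d17:-→d18:-→d19:-→d20:-→d21:-→d22:-→d23:H6→d24:H1→d25:- -> H1
  lookup 32.0.0.0: bits 0010 walk d0:H5→d1:-→d2:-→d3:H2→d4:- -> H2
  lookup 32.5.34.17: bits 0010 walk d0:H5→d1:-→d2:-→d3:H2→d4:- -> H2
  - 32.0.0.0/3 clear@3
  add 112.11.212.32/28 -> H4 at depth 28
  lookup 224.59.116.88: bits 1110000000111011011101000101 walk d0:H5→d1:-→d2:-→d3:-→d4:-→d5:-→d6:-→d7:-→d8:-→d9:-→d10:-→d11:-→d12:-→d13:-→d14:-→d15:-→d16:-→d17:-→d18:-→d19:-→d20:-→d21:-→d22:-→d23:H6→d24:H1→d25:-→d26:-→d27:-→d28:H5 -> H5

== LOOKUPS ==
["H5","H4","H5","no-route","H2","H2","H2","H5","H5","H5","H1","H2","H2","H5"]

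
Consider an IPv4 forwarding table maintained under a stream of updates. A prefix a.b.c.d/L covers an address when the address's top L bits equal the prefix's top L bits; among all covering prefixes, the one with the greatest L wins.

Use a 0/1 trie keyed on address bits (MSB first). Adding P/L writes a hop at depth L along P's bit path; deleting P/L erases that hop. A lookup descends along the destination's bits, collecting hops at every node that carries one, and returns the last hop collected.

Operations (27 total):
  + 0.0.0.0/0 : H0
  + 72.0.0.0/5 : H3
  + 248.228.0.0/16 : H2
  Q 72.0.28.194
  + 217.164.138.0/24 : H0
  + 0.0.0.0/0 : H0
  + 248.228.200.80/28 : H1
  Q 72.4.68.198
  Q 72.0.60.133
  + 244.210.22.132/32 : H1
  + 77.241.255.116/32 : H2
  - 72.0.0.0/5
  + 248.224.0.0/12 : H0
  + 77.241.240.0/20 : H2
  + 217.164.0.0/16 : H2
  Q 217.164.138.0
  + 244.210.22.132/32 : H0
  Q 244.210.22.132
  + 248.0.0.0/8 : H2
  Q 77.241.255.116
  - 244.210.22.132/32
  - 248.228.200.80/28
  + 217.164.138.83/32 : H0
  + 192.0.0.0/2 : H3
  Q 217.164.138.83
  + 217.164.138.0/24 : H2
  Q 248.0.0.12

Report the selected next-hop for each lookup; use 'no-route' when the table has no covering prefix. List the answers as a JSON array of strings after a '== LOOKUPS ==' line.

Apply in order:
  + 0.0.0.0/0 (H0) depth=0
  + 72.0.0.0/5 (H3) depth=5
  + 248.228.0.0/16 (H2) depth=16
  Q 72.0.28.194: descend 01001 ; hops seen [H0,H3] ; pick H3
  + 217.164.138.0/24 (H0) depth=24
  + 0.0.0.0/0 (H0) depth=0
  + 248.228.200.80/28 (H1) depth=28
  Q 72.4.68.198: descend 01001 ; hops seen [H0,H3] ; pick H3
  Q 72.0.60.133: descend 01001 ; hops seen [H0,H3] ; pick H3
  + 244.210.22.132/32 (H1) depth=32
  + 77.241.255.116/32 (H2) depth=32
  - 72.0.0.0/5 clear@5
  + 248.224.0.0/12 (H0) depth=12
  + 77.241.240.0/20 (H2) depth=20
  + 217.164.0.0/16 (H2) depth=16
  Q 217.164.138.0: descend 110110011010010010001010 ; hops seen [H0,H2,H0] ; pick H0
  + 244.210.22.132/32 (H0) depth=32
  Q 244.210.22.132: descend 11110100110100100001011010000100 ; hops seen [H0,H0] ; pick H0
  + 248.0.0.0/8 (H2) depth=8
  Q 77.241.255.116: descend 01001101111100011111111101110100 ; hops seen [H0,H2,H2] ; pick H2
  - 244.210.22.132/32 clear@32
  - 248.228.200.80/28 clear@28
  + 217.164.138.83/32 (H0) depth=32
  + 192.0.0.0/2 (H3) depth=2
  Q 217.164.138.83: descend 11011001101001001000101001010011 ; hops seen [H0,H3,H2,H0,H0] ; pick H0
  + 217.164.138.0/24 (H2) depth=24
  Q 248.0.0.12: descend 11111000 ; hops seen [H0,H3,H2] ; pick H2

== LOOKUPS ==
["H3","H3","H3","H0","H0","H2","H0","H2"]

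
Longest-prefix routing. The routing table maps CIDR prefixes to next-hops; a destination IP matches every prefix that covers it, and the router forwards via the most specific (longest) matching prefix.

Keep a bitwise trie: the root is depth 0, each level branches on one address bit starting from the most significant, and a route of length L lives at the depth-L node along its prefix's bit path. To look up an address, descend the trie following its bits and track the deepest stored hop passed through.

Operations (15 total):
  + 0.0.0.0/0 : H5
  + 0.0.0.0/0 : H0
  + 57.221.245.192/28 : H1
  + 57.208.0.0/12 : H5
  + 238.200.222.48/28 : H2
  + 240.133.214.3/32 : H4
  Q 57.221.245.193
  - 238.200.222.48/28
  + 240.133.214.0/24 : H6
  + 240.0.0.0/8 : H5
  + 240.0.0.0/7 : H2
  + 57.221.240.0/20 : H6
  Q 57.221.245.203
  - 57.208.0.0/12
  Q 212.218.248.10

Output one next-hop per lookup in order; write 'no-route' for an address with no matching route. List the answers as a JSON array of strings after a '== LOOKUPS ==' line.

Apply in order:
  + 0.0.0.0/0 (H5) depth=0
  + 0.0.0.0/0 (H0) depth=0
  + 57.221.245.192/28 (H1) depth=28
  + 57.208.0.0/12 (H5) depth=12
  + 238.200.222.48/28 (H2) depth=28
  + 240.133.214.3/32 (H4) depth=32
  Q 57.221.245.193: descend 0011100111011101111101011100 ; hops seen [H0,H5,H1] ; pick H1
  - 238.200.222.48/28 clear@28
  + 240.133.214.0/24 (H6) depth=24
  + 240.0.0.0/8 (H5) depth=8
  + 240.0.0.0/7 (H2) depth=7
  + 57.221.240.0/20 (H6) depth=20
  Q 57.221.245.203: descend 0011100111011101111101011100 ; hops seen [H0,H5,H6,H1] ; pick H1
  - 57.208.0.0/12 clear@12
  Q 212.218.248.10: descend 11 ; hops seen [H0] ; pick H0

== LOOKUPS ==
["H1","H1","H0"]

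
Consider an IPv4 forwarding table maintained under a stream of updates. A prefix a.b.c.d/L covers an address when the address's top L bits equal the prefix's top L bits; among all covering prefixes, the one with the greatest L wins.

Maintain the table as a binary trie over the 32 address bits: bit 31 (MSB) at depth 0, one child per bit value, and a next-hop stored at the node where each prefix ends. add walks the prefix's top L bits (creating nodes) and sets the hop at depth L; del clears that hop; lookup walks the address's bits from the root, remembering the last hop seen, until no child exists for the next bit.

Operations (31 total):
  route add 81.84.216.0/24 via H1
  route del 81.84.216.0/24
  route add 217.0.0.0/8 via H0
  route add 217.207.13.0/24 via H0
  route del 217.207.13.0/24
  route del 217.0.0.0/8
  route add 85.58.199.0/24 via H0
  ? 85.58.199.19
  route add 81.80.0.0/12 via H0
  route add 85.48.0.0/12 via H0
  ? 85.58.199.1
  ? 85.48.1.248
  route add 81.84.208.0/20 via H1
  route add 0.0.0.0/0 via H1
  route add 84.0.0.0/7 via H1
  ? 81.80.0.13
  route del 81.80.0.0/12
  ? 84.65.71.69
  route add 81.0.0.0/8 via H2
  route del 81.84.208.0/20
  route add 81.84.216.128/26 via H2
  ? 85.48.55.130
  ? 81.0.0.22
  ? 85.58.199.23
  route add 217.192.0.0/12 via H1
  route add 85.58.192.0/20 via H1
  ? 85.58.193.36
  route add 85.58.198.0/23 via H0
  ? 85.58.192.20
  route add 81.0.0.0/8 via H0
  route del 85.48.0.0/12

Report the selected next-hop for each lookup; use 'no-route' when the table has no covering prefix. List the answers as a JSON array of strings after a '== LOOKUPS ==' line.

Process each operation:
  + 81.84.216.0/24 (H1) depth=24
  - 81.84.216.0/24 clear@24
  + 217.0.0.0/8 (H0) depth=8
  + 217.207.13.0/24 (H0) depth=24
  - 217.207.13.0/24 clear@24
  - 217.0.0.0/8 clear@8
  + 85.58.199.0/24 (H0) depth=24
  ? 85.58.199.19  path d0:-→d1:-→d2:-→d3:-→d4:-→d5:-→d6:-→d7:-→d8:-→d9:-→d10:-→d11:-→d12:-→d13:-→d14:-→d15:-→d16:-→d17:-→d18:-→d19:-→d20:-→d21:-→d22:-→d23:-→d24:H0  best=H0
  + 81.80.0.0/12 (H0) depth=12
  + 85.48.0.0/12 (H0) depth=12
  ? 85.58.199.1  path d0:-→d1:-→d2:-→d3:-→d4:-→d5:-→d6:-→d7:-→d8:-→d9:-→d10:-→d11:-→d12:H0→d13:-→d14:-→d15:-→d16:-→d17:-→d18:-→d19:-→d20:-→d21:-→d22:-→d23:-→d24:H0  best=H0
  ? 85.48.1.248  path d0:-→d1:-→d2:-→d3:-→d4:-→d5:-→d6:-→d7:-→d8:-→d9:-→d10:-→d11:-→d12:H0  best=H0
  + 81.84.208.0/20 (H1) depth=20
  + 0.0.0.0/0 (H1) depth=0
  + 84.0.0.0/7 (H1) depth=7
  ? 81.80.0.13  path d0:H1→d1:-→d2:-→d3:-→d4:-→d5:-→d6:-→d7:-→d8:-→d9:-→d10:-→d11:-→d12:H0→d13:-  best=H0
  - 81.80.0.0/12 clear@12
  ? 84.65.71.69  path d0:H1→d1:-→d2:-→d3:-→d4:-→d5:-→d6:-→d7:H1  best=H1
  + 81.0.0.0/8 (H2) depth=8
  - 81.84.208.0/20 clear@20
  + 81.84.216.128/26 (H2) depth=26
  ? 85.48.55.130  path d0:H1→d1:-→d2:-→d3:-→d4:-→d5:-→d6:-→d7:H1→d8:-→d9:-→d10:-→d11:-→d12:H0  best=H0
  ? 81.0.0.22  path d0:H1→d1:-→d2:-→d3:-→d4:-→d5:-→d6:-→d7:-→d8:H2→d9:-  best=H2
  ? 85.58.199.23  path d0:H1→d1:-→d2:-→d3:-→d4:-→d5:-→d6:-→d7:H1→d8:-→d9:-→d10:-→d11:-→d12:H0→d13:-→d14:-→d15:-→d16:-→d17:-→d18:-→d19:-→d20:-→d21:-→d22:-→d23:-→d24:H0  best=H0
  + 217.192.0.0/12 (H1) depth=12
  + 85.58.192.0/20 (H1) depth=20
  ? 85.58.193.36  path d0:H1→d1:-→d2:-→d3:-→d4:-→d5:-→d6:-→d7:H1→d8:-→d9:-→d10:-→d11:-→d12:H0→d13:-→d14:-→d15:-→d16:-→d17:-→d18:-→d19:-→d20:H1→d21:-  best=H1
  + 85.58.198.0/23 (H0) depth=23
  ? 85.58.192.20  path d0:H1→d1:-→d2:-→d3:-→d4:-→d5:-→d6:-→d7:H1→d8:-→d9:-→d10:-→d11:-→d12:H0→d13:-→d14:-→d15:-→d16:-→d17:-→d18:-→d19:-→d20:H1→d21:-  best=H1
  + 81.0.0.0/8 (H0) depth=8
  - 85.48.0.0/12 clear@12

== LOOKUPS ==
["H0","H0","H0","H0","H1","H0","H2","H0","H1","H1"]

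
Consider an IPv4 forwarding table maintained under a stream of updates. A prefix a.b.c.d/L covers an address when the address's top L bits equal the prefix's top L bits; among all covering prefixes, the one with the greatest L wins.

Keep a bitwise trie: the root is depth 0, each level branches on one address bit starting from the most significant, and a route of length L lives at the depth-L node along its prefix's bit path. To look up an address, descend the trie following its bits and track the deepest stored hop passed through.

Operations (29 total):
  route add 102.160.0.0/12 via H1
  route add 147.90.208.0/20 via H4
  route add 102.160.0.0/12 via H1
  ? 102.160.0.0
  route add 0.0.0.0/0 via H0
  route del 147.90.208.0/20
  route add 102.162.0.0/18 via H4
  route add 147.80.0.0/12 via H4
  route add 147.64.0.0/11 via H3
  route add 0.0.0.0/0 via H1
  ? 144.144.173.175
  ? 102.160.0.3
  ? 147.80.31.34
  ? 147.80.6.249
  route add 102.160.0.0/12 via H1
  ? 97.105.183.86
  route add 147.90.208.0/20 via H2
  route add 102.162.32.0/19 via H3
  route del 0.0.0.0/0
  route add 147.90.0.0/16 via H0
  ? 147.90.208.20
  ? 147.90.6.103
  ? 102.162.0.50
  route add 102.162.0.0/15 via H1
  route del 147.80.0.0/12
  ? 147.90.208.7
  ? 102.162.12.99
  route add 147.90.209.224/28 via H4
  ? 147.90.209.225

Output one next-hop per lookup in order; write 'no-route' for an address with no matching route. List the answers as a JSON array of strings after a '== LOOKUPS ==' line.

Process each operation:
  add 102.160.0.0/12 -> H1 at depth 12
  add 147.90.208.0/20 -> H4 at depth 20
  add 102.160.0.0/12 -> H1 at depth 12
  ? 102.160.0.0  path d0:-→d1:-→d2:-→d3:-→d4:-→d5:-→d6:-→d7:-→d8:-→d9:-→d10:-→d11:-→d12:H1  best=H1
  add 0.0.0.0/0 -> H0 at depth 0
  - 147.90.208.0/20 clear@20
  add 102.162.0.0/18 -> H4 at depth 18
  add 147.80.0.0/12 -> H4 at depth 12
  add 147.64.0.0/11 -> H3 at depth 11
  add 0.0.0.0/0 -> H1 at depth 0
  ? 144.144.173.175  path d0:H1→d1:-→d2:-→d3:-→d4:-→d5:-→d6:-  best=H1
  ? 102.160.0.3  path d0:H1→d1:-→d2:-→d3:-→d4:-→d5:-→d6:-→d7:-→d8:-→d9:-→d10:-→d11:-→d12:H1→d13:-→d14:-  best=H1
  ? 147.80.31.34  path d0:H1→d1:-→d2:-→d3:-→d4:-→d5:-→d6:-→d7:-→d8:-→d9:-→d10:-→d11:H3→d12:H4  best=H4
  ? 147.80.6.249  path d0:H1→d1:-→d2:-→d3:-→d4:-→d5:-→d6:-→d7:-→d8:-→d9:-→d10:-→d11:H3→d12:H4  best=H4
  add 102.160.0.0/12 -> H1 at depth 12
  ? 97.105.183.86  path d0:H1→d1:-→d2:-→d3:-→d4:-→d5:-  best=H1
  add 147.90.208.0/20 -> H2 at depth 20
  add 102.162.32.0/19 -> H3 at depth 19
  - 0.0.0.0/0 clear@0
  add 147.90.0.0/16 -> H0 at depth 16
  ? 147.90.208.20  path d0:-→d1:-→d2:-→d3:-→d4:-→d5:-→d6:-→d7:-→d8:-→d9:-→d10:-→d11:H3→d12:H4→d13:-→d14:-→d15:-→d16:H0→d17:-→d18:-→d19:-→d20:H2  best=H2
  ? 147.90.6.103  path d0:-→d1:-→d2:-→d3:-→d4:-→d5:-→d6:-→d7:-→d8:-→d9:-→d10:-→d11:H3→d12:H4→d13:-→d14:-→d15:-→d16:H0  best=H0
  ? 102.162.0.50  path d0:-→d1:-→d2:-→d3:-→d4:-→d5:-→d6:-→d7:-→d8:-→d9:-→d10:-→d11:-→d12:H1→d13:-→d14:-→d15:-→d16:-→d17:-→d18:H4  best=H4
  add 102.162.0.0/15 -> H1 at depth 15
  - 147.80.0.0/12 clear@12
  ? 147.90.208.7  path d0:-→d1:-→d2:-→d3:-→d4:-→d5:-→d6:-→d7:-→d8:-→d9:-→d10:-→d11:H3→d12:-→d13:-→d14:-→d15:-→d16:H0→d17:-→d18:-→d19:-→d20:H2  best=H2
  ? 102.162.12.99  path d0:-→d1:-→d2:-→d3:-→d4:-→d5:-→d6:-→d7:-→d8:-→d9:-→d10:-→d11:-→d12:H1→d13:-→d14:-→d15:H1→d16:-→d17:-→d18:H4  best=H4
  add 147.90.209.224/28 -> H4 at depth 28
  ? 147.90.209.225  path d0:-→d1:-→d2:-→d3:-→d4:-→d5:-→d6:-→d7:-→d8:-→d9:-→d10:-→d11:H3→d12:-→d13:-→d14:-→d15:-→d16:H0→d17:-→d18:-→d19:-→d20:H2→d21:-→d22:-→d23:-→d24:-→d25:-→d26:-→d27:-→d28:H4  best=H4

== LOOKUPS ==
["H1","H1","H1","H4","H4","H1","H2","H0","H4","H2","H4","H4"]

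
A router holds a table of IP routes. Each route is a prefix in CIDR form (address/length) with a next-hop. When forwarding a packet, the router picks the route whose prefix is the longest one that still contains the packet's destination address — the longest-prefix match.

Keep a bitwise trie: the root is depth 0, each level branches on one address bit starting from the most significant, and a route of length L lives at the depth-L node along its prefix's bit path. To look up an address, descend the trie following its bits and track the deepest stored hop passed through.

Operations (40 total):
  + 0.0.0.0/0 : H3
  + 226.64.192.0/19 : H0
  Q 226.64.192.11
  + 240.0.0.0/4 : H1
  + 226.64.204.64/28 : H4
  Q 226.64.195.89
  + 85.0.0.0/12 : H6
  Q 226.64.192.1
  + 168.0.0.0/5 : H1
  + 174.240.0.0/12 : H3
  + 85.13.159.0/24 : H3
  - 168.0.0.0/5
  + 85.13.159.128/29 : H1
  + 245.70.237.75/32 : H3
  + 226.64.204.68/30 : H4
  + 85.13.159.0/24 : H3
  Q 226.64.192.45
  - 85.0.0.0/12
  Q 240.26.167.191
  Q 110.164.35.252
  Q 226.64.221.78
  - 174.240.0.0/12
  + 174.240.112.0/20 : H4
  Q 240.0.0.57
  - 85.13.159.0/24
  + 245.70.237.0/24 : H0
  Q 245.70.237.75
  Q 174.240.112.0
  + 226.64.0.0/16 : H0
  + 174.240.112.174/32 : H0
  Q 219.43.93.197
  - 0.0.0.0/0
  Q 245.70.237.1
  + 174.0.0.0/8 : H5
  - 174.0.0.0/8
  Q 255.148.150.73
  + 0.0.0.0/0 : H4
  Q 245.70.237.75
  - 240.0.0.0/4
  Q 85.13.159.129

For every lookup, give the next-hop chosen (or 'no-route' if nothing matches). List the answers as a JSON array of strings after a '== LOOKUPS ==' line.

Process each operation:
  add 0.0.0.0/0 -> H3 at depth 0
  add 226.64.192.0/19 -> H0 at depth 19
  ? 226.64.192.11  path d0:H3→d1:-→d2:-→d3:-→d4:-→d5:-→d6:-→d7:-→d8:-→d9:-→d10:-→d11:-→d12:-→d13:-→d14:-→d15:-→d16:-→d17:-→d18:-→d19:H0  best=H0
  add 240.0.0.0/4 -> H1 at depth 4
  add 226.64.204.64/28 -> H4 at depth 28
  ? 226.64.195.89  path d0:H3→d1:-→d2:-→d3:-→d4:-→d5:-→d6:-→d7:-→d8:-→d9:-→d10:-→d11:-→d12:-→d13:-→d14:-→d15:-→d16:-→d17:-→d18:-→d19:H0→d20:-  best=H0
  add 85.0.0.0/12 -> H6 at depth 12
  ? 226.64.192.1  path d0:H3→d1:-→d2:-→d3:-→d4:-→d5:-→d6:-→d7:-→d8:-→d9:-→d10:-→d11:-→d12:-→d13:-→d14:-→d15:-→d16:-→d17:-→d18:-→d19:H0→d20:-  best=H0
  add 168.0.0.0/5 -> H1 at depth 5
  add 174.240.0.0/12 -> H3 at depth 12
  add 85.13.159.0/24 -> H3 at depth 24
  del 168.0.0.0/5 (clear depth 5)
  add 85.13.159.128/29 -> H1 at depth 29
  add 245.70.237.75/32 -> H3 at depth 32
  add 226.64.204.68/30 -> H4 at depth 30
  add 85.13.159.0/24 -> H3 at depth 24
  ? 226.64.192.45  path d0:H3→d1:-→d2:-→d3:-→d4:-→d5:-→d6:-→d7:-→d8:-→d9:-→d10:-→d11:-→d12:-→d13:-→d14:-→d15:-→d16:-→d17:-→d18:-→d19:H0→d20:-  best=H0
  del 85.0.0.0/12 (clear depth 12)
  ? 240.26.167.191  path d0:H3→d1:-→d2:-→d3:-→d4:H1→d5:-  best=H1
  ? 110.164.35.252  path d0:H3→d1:-→d2:-  best=H3
  ? 226.64.221.78  path d0:H3→d1:-→d2:-→d3:-→d4:-→d5:-→d6:-→d7:-→d8:-→d9:-→d10:-→d11:-→d12:-→d13:-→d14:-→d15:-→d16:-→d17:-→d18:-→d19:H0  best=H0
  del 174.240.0.0/12 (clear depth 12)
  add 174.240.112.0/20 -> H4 at depth 20
  ? 240.0.0.57  path d0:H3→d1:-→d2:-→d3:-→d4:H1→d5:-  best=H1
  del 85.13.159.0/24 (clear depth 24)
  add 245.70.237.0/24 -> H0 at depth 24
  ? 245.70.237.75  path d0:H3→d1:-→d2:-→d3:-→d4:H1→d5:-→d6:-→d7:-→d8:-→d9:-→d10:-→d11:-→d12:-→d13:-→d14:-→d15:-→d16:-→d17:-→d18:-→d19:-→d20:-→d21:-→d22:-→d23:-→d24:H0→d25:-→d26:-→d27:-→d28:-→d29:-→d30:-→d31:-→d32:H3  best=H3
  ? 174.240.112.0  path d0:H3→d1:-→d2:-→d3:-→d4:-→d5:-→d6:-→d7:-→d8:-→d9:-→d10:-→d11:-→d12:-→d13:-→d14:-→d15:-→d16:-→d17:-→d18:-→d19:-→d20:H4  best=H4
  add 226.64.0.0/16 -> H0 at depth 16
  add 174.240.112.174/32 -> H0 at depth 32
  ? 219.43.93.197  path d0:H3→d1:-→d2:-  best=H3
  del 0.0.0.0/0 (clear depth 0)
  ? 245.70.237.1  path d0:-→d1:-→d2:-→d3:-→d4:H1→d5:-→d6:-→d7:-→d8:-→d9:-→d10:-→d11:-→d12:-→d13:-→d14:-→d15:-→d16:-→d17:-→d18:-→d19:-→d20:-→d21:-→d22:-→d23:-→d24:H0→d25:-  best=H0
  add 174.0.0.0/8 -> H5 at depth 8
  del 174.0.0.0/8 (clear depth 8)
  ? 255.148.150.73  path d0:-→d1:-→d2:-→d3:-→d4:H1  best=H1
  add 0.0.0.0/0 -> H4 at depth 0
  ? 245.70.237.75  path d0:H4→d1:-→d2:-→d3:-→d4:H1→d5:-→d6:-→d7:-→d8:-→d9:-→d10:-→d11:-→d12:-→d13:-→d14:-→d15:-→d16:-→d17:-→d18:-→d19:-→d20:-→d21:-→d22:-→d23:-→d24:H0→d25:-→d26:-→d27:-→d28:-→d29:-→d30:-→d31:-→d32:H3  best=H3
  del 240.0.0.0/4 (clear depth 4)
  ? 85.13.159.129  path d0:H4→d1:-→d2:-→d3:-→d4:-→d5:-→d6:-→d7:-→d8:-→d9:-→d10:-→d11:-→d12:-→d13:-→d14:-→d15:-→d16:-→d17:-→d18:-→d19:-→d20:-→d21:-→d22:-→d23:-→d24:-→d25:-→d26:-→d27:-→d28:-→d29:H1  best=H1

== LOOKUPS ==
["H0","H0","H0","H0","H1","H3","H0","H1","H3","H4","H3","H0","H1","H3","H1"]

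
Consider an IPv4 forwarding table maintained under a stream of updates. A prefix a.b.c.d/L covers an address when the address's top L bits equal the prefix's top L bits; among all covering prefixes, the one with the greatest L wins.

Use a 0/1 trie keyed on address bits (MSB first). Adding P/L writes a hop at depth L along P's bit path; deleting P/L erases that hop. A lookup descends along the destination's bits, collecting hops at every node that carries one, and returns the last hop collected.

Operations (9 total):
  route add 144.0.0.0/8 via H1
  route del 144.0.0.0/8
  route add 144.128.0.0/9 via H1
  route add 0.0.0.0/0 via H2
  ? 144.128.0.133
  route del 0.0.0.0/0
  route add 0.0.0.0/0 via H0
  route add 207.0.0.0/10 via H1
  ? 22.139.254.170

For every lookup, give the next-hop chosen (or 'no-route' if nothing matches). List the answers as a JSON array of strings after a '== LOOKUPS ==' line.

Trace:
  + 144.0.0.0/8 (H1) depth=8
  del 144.0.0.0/8 (clear depth 8)
  + 144.128.0.0/9 (H1) depth=9
  + 0.0.0.0/0 (H2) depth=0
  lookup 144.128.0.133: bits 100100001 walk d0:H2→d1:-→d2:-→d3:-→d4:-→d5:-→d6:-→d7:-→d8:-→d9:H1 -> H1
  del 0.0.0.0/0 (clear depth 0)
  + 0.0.0.0/0 (H0) depth=0
  + 207.0.0.0/10 (H1) depth=10
  lookup 22.139.254.170: bits ε walk d0:H0 -> H0

== LOOKUPS ==
["H1","H0"]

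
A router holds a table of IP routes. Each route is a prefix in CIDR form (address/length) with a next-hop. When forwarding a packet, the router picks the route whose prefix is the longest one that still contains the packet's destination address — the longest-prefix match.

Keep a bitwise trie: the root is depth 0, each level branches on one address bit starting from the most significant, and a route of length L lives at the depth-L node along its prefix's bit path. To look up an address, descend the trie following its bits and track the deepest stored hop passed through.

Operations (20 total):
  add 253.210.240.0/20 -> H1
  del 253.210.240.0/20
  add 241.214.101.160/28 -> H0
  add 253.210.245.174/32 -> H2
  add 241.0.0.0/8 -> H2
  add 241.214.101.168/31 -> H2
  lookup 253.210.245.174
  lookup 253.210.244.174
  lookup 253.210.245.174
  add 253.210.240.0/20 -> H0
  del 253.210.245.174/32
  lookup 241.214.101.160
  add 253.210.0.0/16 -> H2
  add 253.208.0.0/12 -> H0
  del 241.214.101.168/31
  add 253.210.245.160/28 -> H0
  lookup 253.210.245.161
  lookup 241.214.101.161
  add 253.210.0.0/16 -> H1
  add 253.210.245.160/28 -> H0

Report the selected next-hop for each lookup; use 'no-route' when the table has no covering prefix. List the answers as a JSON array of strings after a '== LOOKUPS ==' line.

Trace:
  + 253.210.240.0/20 (H1) depth=20
  - 253.210.240.0/20 clear@20
  + 241.214.101.160/28 (H0) depth=28
  + 253.210.245.174/32 (H2) depth=32
  + 241.0.0.0/8 (H2) depth=8
  + 241.214.101.168/31 (H2) depth=31
  ? 253.210.245.174  path d0:-→d1:-→d2:-→d3:-→d4:-→d5:-→d6:-→d7:-→d8:-→d9:-→d10:-→d11:-→d12:-→d13:-→d14:-→d15:-→d16:-→d17:-→d18:-→d19:-→d20:-→d21:-→d22:-→d23:-→d24:-→d25:-→d26:-→d27:-→d28:-→d29:-→d30:-→d31:-→d32:H2  best=H2
  ? 253.210.244.174  path d0:-→d1:-→d2:-→d3:-→d4:-→d5:-→d6:-→d7:-→d8:-→d9:-→d10:-→d11:-→d12:-→d13:-→d14:-→d15:-→d16:-→d17:-→d18:-→d19:-→d20:-→d21:-→d22:-→d23:-  best=no-route
  ? 253.210.245.174  path d0:-→d1:-→d2:-→d3:-→d4:-→d5:-→d6:-→d7:-→d8:-→d9:-→d10:-→d11:-→d12:-→d13:-→d14:-→d15:-→d16:-→d17:-→d18:-→d19:-→d20:-→d21:-→d22:-→d23:-→d24:-→d25:-→d26:-→d27:-→d28:-→d29:-→d30:-→d31:-→d32:H2  best=H2
  + 253.210.240.0/20 (H0) depth=20
  - 253.210.245.174/32 clear@32
  ? 241.214.101.160  path d0:-→d1:-→d2:-→d3:-→d4:-→d5:-→d6:-→d7:-→d8:H2→d9:-→d10:-→d11:-→d12:-→d13:-→d14:-→d15:-→d16:-→d17:-→d18:-→d19:-→d20:-→d21:-→d22:-→d23:-→d24:-→d25:-→d26:-→d27:-→d28:H0  best=H0
  + 253.210.0.0/16 (H2) depth=16
  + 253.208.0.0/12 (H0) depth=12
  - 241.214.101.168/31 clear@31
  + 253.210.245.160/28 (H0) depth=28
  ? 253.210.245.161  path d0:-→d1:-→d2:-→d3:-→d4:-→d5:-→d6:-→d7:-→d8:-→d9:-→d10:-→d11:-→d12:H0→d13:-→d14:-→d15:-→d16:H2→d17:-→d18:-→d19:-→d20:H0→d21:-→d22:-→d23:-→d24:-→d25:-→d26:-→d27:-→d28:H0  best=H0
  ? 241.214.101.161  path d0:-→d1:-→d2:-→d3:-→d4:-→d5:-→d6:-→d7:-→d8:H2→d9:-→d10:-→d11:-→d12:-→d13:-→d14:-→d15:-→d16:-→d17:-→d18:-→d19:-→d20:-→d21:-→d22:-→d23:-→d24:-→d25:-→d26:-→d27:-→d28:H0  best=H0
  + 253.210.0.0/16 (H1) depth=16
  + 253.210.245.160/28 (H0) depth=28

== LOOKUPS ==
["H2","no-route","H2","H0","H0","H0"]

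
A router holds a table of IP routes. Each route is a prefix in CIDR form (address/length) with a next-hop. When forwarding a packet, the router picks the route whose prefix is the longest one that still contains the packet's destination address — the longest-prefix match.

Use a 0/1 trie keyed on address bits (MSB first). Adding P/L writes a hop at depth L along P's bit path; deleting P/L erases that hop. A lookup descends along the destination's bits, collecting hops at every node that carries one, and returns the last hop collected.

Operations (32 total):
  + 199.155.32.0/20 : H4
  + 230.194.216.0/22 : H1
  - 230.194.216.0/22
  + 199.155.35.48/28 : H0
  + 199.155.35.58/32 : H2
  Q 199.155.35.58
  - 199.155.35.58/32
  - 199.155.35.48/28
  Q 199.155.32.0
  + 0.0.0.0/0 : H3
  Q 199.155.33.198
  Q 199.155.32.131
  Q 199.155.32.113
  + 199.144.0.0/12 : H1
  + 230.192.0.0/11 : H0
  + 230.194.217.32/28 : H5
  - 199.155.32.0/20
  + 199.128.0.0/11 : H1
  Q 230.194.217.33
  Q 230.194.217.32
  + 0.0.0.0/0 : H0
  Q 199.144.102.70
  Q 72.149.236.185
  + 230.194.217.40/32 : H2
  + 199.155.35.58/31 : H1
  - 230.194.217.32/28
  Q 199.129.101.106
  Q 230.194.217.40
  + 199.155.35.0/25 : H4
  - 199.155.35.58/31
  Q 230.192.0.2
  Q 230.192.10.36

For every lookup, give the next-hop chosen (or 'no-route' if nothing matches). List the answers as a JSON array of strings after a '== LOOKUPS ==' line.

Apply in order:
  add 199.155.32.0/20 -> H4 at depth 20
  add 230.194.216.0/22 -> H1 at depth 22
  - 230.194.216.0/22 clear@22
  add 199.155.35.48/28 -> H0 at depth 28
  add 199.155.35.58/32 -> H2 at depth 32
  lookup 199.155.35.58: bits 11000111100110110010001100111010 walk d0:-→d1:-→d2:-→d3:-→d4:-→d5:-→d6:-→d7:-→d8:-→d9:-→d10:-→d11:-→d12:-→d13:-→d14:-→d15:-→d16:-→d17:-→d18:-→d19:-→d20:H4→d21:-→d22:-→d23:-→d24:-→d25:-→d26:-→d27:-→d28:H0→d29:-→d30:-→d31:-→d32:H2 -> H2
  - 199.155.35.58/32 clear@32
  - 199.155.35.48/28 clear@28
  lookup 199.155.32.0: bits 1100011110011011001000 walk d0:-→d1:-→d2:-→d3:-→d4:-→d5:-→d6:-→d7:-→d8:-→d9:-→d10:-→d11:-→d12:-→d13:-→d14:-→d15:-→d16:-→d17:-→d18:-→d19:-→d20:H4→d21:-→d22:- -> H4
  add 0.0.0.0/0 -> H3 at depth 0
  lookup 199.155.33.198: bits 1100011110011011001000 walk d0:H3→d1:-→d2:-→d3:-→d4:-→d5:-→d6:-→d7:-→d8:-→d9:-→d10:-→d11:-→d12:-→d13:-→d14:-→d15:-→d16:-→d17:-→d18:-→d19:-→d20:H4→d21:-→d22:- -> H4
  lookup 199.155.32.131: bits 1100011110011011001000 walk d0:H3→d1:-→d2:-→d3:-→d4:-→d5:-→d6:-→d7:-→d8:-→d9:-→d10:-→d11:-→d12:-→d13:-→d14:-→d15:-→d16:-→d17:-→d18:-→d19:-→d20:H4→d21:-→d22:- -> H4
  lookup 199.155.32.113: bits 1100011110011011001000 walk d0:H3→d1:-→d2:-→d3:-→d4:-→d5:-→d6:-→d7:-→d8:-→d9:-→d10:-→d11:-→d12:-→d13:-→d14:-→d15:-→d16:-→d17:-→d18:-→d19:-→d20:H4→d21:-→d22:- -> H4
  add 199.144.0.0/12 -> H1 at depth 12
  add 230.192.0.0/11 -> H0 at depth 11
  add 230.194.217.32/28 -> H5 at depth 28
  - 199.155.32.0/20 clear@20
  add 199.128.0.0/11 -> H1 at depth 11
  lookup 230.194.217.33: bits 1110011011000010110110010010 walk d0:H3→d1:-→d2:-→d3:-→d4:-→d5:-→d6:-→d7:-→d8:-→d9:-→d10:-→d11:H0→d12:-→d13:-→d14:-→d15:-→d16:-→d17:-→d18:-→d19:-→d20:-→d21:-→d22:-→d23:-→d24:-→d25:-→d26:-→d27:-→d28:H5 -> H5
  lookup 230.194.217.32: bits 1110011011000010110110010010 walk d0:H3→d1:-→d2:-→d3:-→d4:-→d5:-→d6:-→d7:-→d8:-→d9:-→d10:-→d11:H0→d12:-→d13:-→d14:-→d15:-→d16:-→d17:-→d18:-→d19:-→d20:-→d21:-→d22:-→d23:-→d24:-→d25:-→d26:-→d27:-→d28:H5 -> H5
  add 0.0.0.0/0 -> H0 at depth 0
  lookup 199.144.102.70: bits 110001111001 walk d0:H0→d1:-→d2:-→d3:-→d4:-→d5:-→d6:-→d7:-→d8:-→d9:-→d10:-→d11:H1→d12:H1 -> H1
  lookup 72.149.236.185: bits ε walk d0:H0 -> H0
  add 230.194.217.40/32 -> H2 at depth 32
  add 199.155.35.58/31 -> H1 at depth 31
  - 230.194.217.32/28 clear@28
  lookup 199.129.101.106: bits 11000111100 walk d0:H0→d1:-→d2:-→d3:-→d4:-→d5:-→d6:-→d7:-→d8:-→d9:-→d10:-→d11:H1 -> H1
  lookup 230.194.217.40: bits 11100110110000101101100100101000 walk d0:H0→d1:-→d2:-→d3:-→d4:-→d5:-→d6:-→d7:-→d8:-→d9:-→d10:-→d11:H0→d12:-→d13:-→d14:-→d15:-→d16:-→d17:-→d18:-→d19:-→d20:-→d21:-→d22:-→d23:-→d24:-→d25:-→d26:-→d27:-→d28:-→d29:-→d30:-→d31:-→d32:H2 -> H2
  add 199.155.35.0/25 -> H4 at depth 25
  - 199.155.35.58/31 clear@31
  lookup 230.192.0.2: bits 11100110110000 walk d0:H0→d1:-→d2:-→d3:-→d4:-→d5:-→d6:-→d7:-→d8:-→d9:-→d10:-→d11:H0→d12:-→d13:-→d14:- -> H0
  lookup 230.192.10.36: bits 11100110110000 walk d0:H0→d1:-→d2:-→d3:-→d4:-→d5:-→d6:-→d7:-→d8:-→d9:-→d10:-→d11:H0→d12:-→d13:-→d14:- -> H0

== LOOKUPS ==
["H2","H4","H4","H4","H4","H5","H5","H1","H0","H1","H2","H0","H0"]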